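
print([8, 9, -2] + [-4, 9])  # [8, 9, -2, -4, 9]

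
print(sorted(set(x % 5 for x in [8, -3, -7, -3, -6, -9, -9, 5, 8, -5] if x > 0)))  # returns [0, 3]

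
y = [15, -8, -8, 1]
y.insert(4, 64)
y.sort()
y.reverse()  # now [64, 15, 1, -8, -8]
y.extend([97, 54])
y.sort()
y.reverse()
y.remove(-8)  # [97, 64, 54, 15, 1, -8]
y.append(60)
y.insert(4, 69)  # [97, 64, 54, 15, 69, 1, -8, 60]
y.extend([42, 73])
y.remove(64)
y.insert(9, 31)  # [97, 54, 15, 69, 1, -8, 60, 42, 73, 31]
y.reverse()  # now [31, 73, 42, 60, -8, 1, 69, 15, 54, 97]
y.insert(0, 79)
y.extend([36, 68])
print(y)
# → [79, 31, 73, 42, 60, -8, 1, 69, 15, 54, 97, 36, 68]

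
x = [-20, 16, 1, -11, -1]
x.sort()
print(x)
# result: [-20, -11, -1, 1, 16]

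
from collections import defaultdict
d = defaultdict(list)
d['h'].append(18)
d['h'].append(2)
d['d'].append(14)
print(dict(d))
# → {'h': [18, 2], 'd': [14]}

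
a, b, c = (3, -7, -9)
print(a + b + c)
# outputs -13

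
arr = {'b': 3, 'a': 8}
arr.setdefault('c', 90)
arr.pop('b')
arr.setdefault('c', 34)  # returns 90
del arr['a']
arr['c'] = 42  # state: {'c': 42}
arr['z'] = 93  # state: {'c': 42, 'z': 93}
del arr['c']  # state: {'z': 93}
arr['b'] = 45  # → {'z': 93, 'b': 45}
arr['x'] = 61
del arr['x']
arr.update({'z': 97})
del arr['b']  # {'z': 97}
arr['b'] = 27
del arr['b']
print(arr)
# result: {'z': 97}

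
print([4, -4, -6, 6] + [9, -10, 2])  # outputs [4, -4, -6, 6, 9, -10, 2]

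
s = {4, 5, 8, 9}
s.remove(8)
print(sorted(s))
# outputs [4, 5, 9]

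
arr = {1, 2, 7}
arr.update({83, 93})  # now {1, 2, 7, 83, 93}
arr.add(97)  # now {1, 2, 7, 83, 93, 97}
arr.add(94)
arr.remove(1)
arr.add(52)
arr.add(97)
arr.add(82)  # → {2, 7, 52, 82, 83, 93, 94, 97}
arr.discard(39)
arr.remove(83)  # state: {2, 7, 52, 82, 93, 94, 97}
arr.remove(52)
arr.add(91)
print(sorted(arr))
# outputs [2, 7, 82, 91, 93, 94, 97]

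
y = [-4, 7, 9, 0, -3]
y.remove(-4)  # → [7, 9, 0, -3]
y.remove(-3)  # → [7, 9, 0]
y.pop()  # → 0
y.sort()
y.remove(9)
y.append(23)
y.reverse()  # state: [23, 7]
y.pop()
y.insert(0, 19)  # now [19, 23]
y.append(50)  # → [19, 23, 50]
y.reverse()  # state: [50, 23, 19]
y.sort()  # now [19, 23, 50]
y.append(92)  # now [19, 23, 50, 92]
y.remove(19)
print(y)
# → [23, 50, 92]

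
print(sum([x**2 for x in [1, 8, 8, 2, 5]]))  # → 158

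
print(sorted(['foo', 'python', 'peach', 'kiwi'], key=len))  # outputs ['foo', 'kiwi', 'peach', 'python']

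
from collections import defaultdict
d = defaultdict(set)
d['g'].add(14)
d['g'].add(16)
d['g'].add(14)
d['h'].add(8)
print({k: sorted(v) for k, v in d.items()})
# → {'g': [14, 16], 'h': [8]}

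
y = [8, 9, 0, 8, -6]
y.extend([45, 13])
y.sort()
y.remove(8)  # [-6, 0, 8, 9, 13, 45]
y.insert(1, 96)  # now [-6, 96, 0, 8, 9, 13, 45]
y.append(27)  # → [-6, 96, 0, 8, 9, 13, 45, 27]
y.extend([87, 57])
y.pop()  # 57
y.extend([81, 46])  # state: [-6, 96, 0, 8, 9, 13, 45, 27, 87, 81, 46]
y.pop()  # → 46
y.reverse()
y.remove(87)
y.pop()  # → -6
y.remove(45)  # [81, 27, 13, 9, 8, 0, 96]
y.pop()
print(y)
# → [81, 27, 13, 9, 8, 0]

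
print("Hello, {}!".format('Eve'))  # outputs Hello, Eve!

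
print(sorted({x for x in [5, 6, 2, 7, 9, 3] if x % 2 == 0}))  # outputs [2, 6]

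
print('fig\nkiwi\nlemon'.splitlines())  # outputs ['fig', 'kiwi', 'lemon']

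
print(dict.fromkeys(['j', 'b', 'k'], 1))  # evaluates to {'j': 1, 'b': 1, 'k': 1}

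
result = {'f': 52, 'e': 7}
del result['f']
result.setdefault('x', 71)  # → 71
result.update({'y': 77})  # {'e': 7, 'x': 71, 'y': 77}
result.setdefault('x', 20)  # 71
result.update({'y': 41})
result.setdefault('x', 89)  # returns 71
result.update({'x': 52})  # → {'e': 7, 'x': 52, 'y': 41}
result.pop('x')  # 52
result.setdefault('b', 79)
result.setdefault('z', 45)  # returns 45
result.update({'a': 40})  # {'e': 7, 'y': 41, 'b': 79, 'z': 45, 'a': 40}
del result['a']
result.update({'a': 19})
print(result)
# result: {'e': 7, 'y': 41, 'b': 79, 'z': 45, 'a': 19}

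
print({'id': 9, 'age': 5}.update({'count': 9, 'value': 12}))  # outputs None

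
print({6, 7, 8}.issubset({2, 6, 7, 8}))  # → True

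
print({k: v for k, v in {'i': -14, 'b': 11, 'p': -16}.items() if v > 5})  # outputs {'b': 11}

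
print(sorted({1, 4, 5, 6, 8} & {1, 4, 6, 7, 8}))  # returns [1, 4, 6, 8]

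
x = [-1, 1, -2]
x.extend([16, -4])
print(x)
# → [-1, 1, -2, 16, -4]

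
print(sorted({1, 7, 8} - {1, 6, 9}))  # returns [7, 8]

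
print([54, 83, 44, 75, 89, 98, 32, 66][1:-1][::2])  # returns [83, 75, 98]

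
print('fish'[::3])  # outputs fh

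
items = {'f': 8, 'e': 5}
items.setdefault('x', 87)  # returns 87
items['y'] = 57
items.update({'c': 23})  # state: {'f': 8, 'e': 5, 'x': 87, 'y': 57, 'c': 23}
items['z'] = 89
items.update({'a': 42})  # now {'f': 8, 'e': 5, 'x': 87, 'y': 57, 'c': 23, 'z': 89, 'a': 42}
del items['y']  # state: {'f': 8, 'e': 5, 'x': 87, 'c': 23, 'z': 89, 'a': 42}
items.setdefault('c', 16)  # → 23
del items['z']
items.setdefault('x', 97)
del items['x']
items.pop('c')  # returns 23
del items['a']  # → {'f': 8, 'e': 5}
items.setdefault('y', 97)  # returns 97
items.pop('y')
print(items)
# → {'f': 8, 'e': 5}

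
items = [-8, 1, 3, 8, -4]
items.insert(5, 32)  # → [-8, 1, 3, 8, -4, 32]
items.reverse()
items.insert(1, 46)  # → [32, 46, -4, 8, 3, 1, -8]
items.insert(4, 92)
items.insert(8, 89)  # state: [32, 46, -4, 8, 92, 3, 1, -8, 89]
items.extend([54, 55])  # [32, 46, -4, 8, 92, 3, 1, -8, 89, 54, 55]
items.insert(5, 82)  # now [32, 46, -4, 8, 92, 82, 3, 1, -8, 89, 54, 55]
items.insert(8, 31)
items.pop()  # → 55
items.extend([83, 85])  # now [32, 46, -4, 8, 92, 82, 3, 1, 31, -8, 89, 54, 83, 85]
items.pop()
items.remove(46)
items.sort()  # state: [-8, -4, 1, 3, 8, 31, 32, 54, 82, 83, 89, 92]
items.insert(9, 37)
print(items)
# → [-8, -4, 1, 3, 8, 31, 32, 54, 82, 37, 83, 89, 92]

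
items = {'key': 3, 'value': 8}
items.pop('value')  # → 8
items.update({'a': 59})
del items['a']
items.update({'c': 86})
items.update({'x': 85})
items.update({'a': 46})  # {'key': 3, 'c': 86, 'x': 85, 'a': 46}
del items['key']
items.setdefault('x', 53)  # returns 85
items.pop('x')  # 85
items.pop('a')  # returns 46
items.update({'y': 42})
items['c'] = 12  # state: {'c': 12, 'y': 42}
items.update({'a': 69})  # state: {'c': 12, 'y': 42, 'a': 69}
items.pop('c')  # 12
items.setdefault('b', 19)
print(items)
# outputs {'y': 42, 'a': 69, 'b': 19}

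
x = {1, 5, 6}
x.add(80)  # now {1, 5, 6, 80}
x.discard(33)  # {1, 5, 6, 80}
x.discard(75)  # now {1, 5, 6, 80}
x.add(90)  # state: {1, 5, 6, 80, 90}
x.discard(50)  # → {1, 5, 6, 80, 90}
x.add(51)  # {1, 5, 6, 51, 80, 90}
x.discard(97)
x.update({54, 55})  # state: {1, 5, 6, 51, 54, 55, 80, 90}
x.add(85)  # {1, 5, 6, 51, 54, 55, 80, 85, 90}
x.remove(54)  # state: {1, 5, 6, 51, 55, 80, 85, 90}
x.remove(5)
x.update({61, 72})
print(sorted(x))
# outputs [1, 6, 51, 55, 61, 72, 80, 85, 90]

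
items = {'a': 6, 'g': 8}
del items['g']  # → {'a': 6}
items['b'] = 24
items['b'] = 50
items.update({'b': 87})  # {'a': 6, 'b': 87}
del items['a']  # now {'b': 87}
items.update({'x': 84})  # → {'b': 87, 'x': 84}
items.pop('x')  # 84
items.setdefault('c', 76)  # 76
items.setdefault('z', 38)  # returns 38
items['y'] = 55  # {'b': 87, 'c': 76, 'z': 38, 'y': 55}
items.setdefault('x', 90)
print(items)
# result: {'b': 87, 'c': 76, 'z': 38, 'y': 55, 'x': 90}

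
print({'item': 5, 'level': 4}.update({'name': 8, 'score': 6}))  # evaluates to None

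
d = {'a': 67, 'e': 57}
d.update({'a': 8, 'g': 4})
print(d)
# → {'a': 8, 'e': 57, 'g': 4}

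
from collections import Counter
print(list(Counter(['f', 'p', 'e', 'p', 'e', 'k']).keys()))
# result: ['f', 'p', 'e', 'k']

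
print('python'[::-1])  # nohtyp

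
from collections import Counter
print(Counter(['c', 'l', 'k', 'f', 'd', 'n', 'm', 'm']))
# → Counter({'m': 2, 'c': 1, 'l': 1, 'k': 1, 'f': 1, 'd': 1, 'n': 1})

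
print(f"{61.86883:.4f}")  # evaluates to 61.8688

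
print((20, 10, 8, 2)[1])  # 10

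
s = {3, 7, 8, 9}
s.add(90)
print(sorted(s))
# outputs [3, 7, 8, 9, 90]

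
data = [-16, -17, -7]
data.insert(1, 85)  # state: [-16, 85, -17, -7]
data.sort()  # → [-17, -16, -7, 85]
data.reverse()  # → [85, -7, -16, -17]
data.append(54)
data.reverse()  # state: [54, -17, -16, -7, 85]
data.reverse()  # [85, -7, -16, -17, 54]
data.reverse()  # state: [54, -17, -16, -7, 85]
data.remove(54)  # [-17, -16, -7, 85]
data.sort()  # [-17, -16, -7, 85]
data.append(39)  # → [-17, -16, -7, 85, 39]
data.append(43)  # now [-17, -16, -7, 85, 39, 43]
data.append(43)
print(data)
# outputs [-17, -16, -7, 85, 39, 43, 43]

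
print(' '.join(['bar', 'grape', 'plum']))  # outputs bar grape plum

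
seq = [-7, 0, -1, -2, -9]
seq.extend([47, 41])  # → [-7, 0, -1, -2, -9, 47, 41]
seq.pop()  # 41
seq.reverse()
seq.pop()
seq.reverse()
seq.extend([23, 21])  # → [0, -1, -2, -9, 47, 23, 21]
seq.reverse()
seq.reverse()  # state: [0, -1, -2, -9, 47, 23, 21]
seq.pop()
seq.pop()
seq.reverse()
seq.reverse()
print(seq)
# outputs [0, -1, -2, -9, 47]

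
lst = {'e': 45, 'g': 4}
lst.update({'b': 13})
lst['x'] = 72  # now {'e': 45, 'g': 4, 'b': 13, 'x': 72}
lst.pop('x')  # 72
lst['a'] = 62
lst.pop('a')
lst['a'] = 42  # {'e': 45, 'g': 4, 'b': 13, 'a': 42}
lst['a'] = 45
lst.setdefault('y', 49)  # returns 49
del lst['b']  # {'e': 45, 'g': 4, 'a': 45, 'y': 49}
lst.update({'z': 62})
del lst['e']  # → {'g': 4, 'a': 45, 'y': 49, 'z': 62}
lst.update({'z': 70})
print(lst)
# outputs {'g': 4, 'a': 45, 'y': 49, 'z': 70}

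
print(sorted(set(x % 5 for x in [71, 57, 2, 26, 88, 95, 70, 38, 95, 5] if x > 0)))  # [0, 1, 2, 3]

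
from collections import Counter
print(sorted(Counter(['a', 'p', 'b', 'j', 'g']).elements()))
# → ['a', 'b', 'g', 'j', 'p']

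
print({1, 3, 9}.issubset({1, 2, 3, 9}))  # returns True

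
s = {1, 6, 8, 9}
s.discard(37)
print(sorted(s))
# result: [1, 6, 8, 9]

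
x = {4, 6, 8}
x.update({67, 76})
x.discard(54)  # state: {4, 6, 8, 67, 76}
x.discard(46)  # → {4, 6, 8, 67, 76}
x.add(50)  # {4, 6, 8, 50, 67, 76}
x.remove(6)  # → {4, 8, 50, 67, 76}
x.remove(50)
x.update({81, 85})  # {4, 8, 67, 76, 81, 85}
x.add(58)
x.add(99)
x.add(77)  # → {4, 8, 58, 67, 76, 77, 81, 85, 99}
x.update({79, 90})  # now {4, 8, 58, 67, 76, 77, 79, 81, 85, 90, 99}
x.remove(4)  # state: {8, 58, 67, 76, 77, 79, 81, 85, 90, 99}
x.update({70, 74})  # {8, 58, 67, 70, 74, 76, 77, 79, 81, 85, 90, 99}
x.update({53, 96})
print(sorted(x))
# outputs [8, 53, 58, 67, 70, 74, 76, 77, 79, 81, 85, 90, 96, 99]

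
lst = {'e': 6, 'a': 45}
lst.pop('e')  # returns 6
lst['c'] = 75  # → {'a': 45, 'c': 75}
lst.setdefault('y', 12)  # 12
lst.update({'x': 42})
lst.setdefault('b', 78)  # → 78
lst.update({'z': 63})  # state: {'a': 45, 'c': 75, 'y': 12, 'x': 42, 'b': 78, 'z': 63}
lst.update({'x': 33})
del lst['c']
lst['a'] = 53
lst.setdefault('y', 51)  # 12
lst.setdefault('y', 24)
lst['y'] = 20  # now {'a': 53, 'y': 20, 'x': 33, 'b': 78, 'z': 63}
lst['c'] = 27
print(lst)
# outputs {'a': 53, 'y': 20, 'x': 33, 'b': 78, 'z': 63, 'c': 27}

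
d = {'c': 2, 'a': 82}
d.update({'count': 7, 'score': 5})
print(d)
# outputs {'c': 2, 'a': 82, 'count': 7, 'score': 5}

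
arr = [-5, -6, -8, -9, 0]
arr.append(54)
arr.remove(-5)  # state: [-6, -8, -9, 0, 54]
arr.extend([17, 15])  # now [-6, -8, -9, 0, 54, 17, 15]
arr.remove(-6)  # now [-8, -9, 0, 54, 17, 15]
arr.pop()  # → 15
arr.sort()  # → [-9, -8, 0, 17, 54]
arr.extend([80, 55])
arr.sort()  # [-9, -8, 0, 17, 54, 55, 80]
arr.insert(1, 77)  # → [-9, 77, -8, 0, 17, 54, 55, 80]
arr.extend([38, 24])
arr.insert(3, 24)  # [-9, 77, -8, 24, 0, 17, 54, 55, 80, 38, 24]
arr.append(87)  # [-9, 77, -8, 24, 0, 17, 54, 55, 80, 38, 24, 87]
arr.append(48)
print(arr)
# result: [-9, 77, -8, 24, 0, 17, 54, 55, 80, 38, 24, 87, 48]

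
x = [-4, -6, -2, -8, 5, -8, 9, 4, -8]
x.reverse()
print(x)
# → [-8, 4, 9, -8, 5, -8, -2, -6, -4]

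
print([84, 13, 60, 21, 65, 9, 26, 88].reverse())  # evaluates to None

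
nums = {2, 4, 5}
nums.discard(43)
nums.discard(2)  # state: {4, 5}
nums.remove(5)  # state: {4}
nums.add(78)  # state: {4, 78}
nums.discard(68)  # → {4, 78}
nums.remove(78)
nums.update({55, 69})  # {4, 55, 69}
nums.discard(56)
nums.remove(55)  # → {4, 69}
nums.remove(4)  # {69}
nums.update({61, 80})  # {61, 69, 80}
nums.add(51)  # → {51, 61, 69, 80}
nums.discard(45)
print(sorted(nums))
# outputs [51, 61, 69, 80]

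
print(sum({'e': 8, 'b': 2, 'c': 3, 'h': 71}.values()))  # 84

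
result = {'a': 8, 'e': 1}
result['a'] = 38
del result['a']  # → {'e': 1}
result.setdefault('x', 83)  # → 83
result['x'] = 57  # {'e': 1, 'x': 57}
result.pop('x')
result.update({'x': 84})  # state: {'e': 1, 'x': 84}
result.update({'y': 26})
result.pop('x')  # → 84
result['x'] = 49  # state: {'e': 1, 'y': 26, 'x': 49}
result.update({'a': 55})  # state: {'e': 1, 'y': 26, 'x': 49, 'a': 55}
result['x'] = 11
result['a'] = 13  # {'e': 1, 'y': 26, 'x': 11, 'a': 13}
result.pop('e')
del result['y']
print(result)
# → {'x': 11, 'a': 13}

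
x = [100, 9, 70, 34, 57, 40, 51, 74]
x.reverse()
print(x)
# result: [74, 51, 40, 57, 34, 70, 9, 100]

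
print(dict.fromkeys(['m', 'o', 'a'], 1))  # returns {'m': 1, 'o': 1, 'a': 1}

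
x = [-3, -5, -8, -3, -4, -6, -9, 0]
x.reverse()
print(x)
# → [0, -9, -6, -4, -3, -8, -5, -3]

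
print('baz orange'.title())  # Baz Orange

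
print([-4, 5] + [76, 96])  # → [-4, 5, 76, 96]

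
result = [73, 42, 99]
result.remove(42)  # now [73, 99]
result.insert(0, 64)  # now [64, 73, 99]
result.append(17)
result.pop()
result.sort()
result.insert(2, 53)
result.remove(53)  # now [64, 73, 99]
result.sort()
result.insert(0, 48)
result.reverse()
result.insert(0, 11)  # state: [11, 99, 73, 64, 48]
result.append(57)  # [11, 99, 73, 64, 48, 57]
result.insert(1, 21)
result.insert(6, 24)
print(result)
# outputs [11, 21, 99, 73, 64, 48, 24, 57]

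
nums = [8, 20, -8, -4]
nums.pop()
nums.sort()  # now [-8, 8, 20]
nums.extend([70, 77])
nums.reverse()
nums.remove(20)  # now [77, 70, 8, -8]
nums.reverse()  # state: [-8, 8, 70, 77]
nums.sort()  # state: [-8, 8, 70, 77]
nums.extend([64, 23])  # [-8, 8, 70, 77, 64, 23]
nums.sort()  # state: [-8, 8, 23, 64, 70, 77]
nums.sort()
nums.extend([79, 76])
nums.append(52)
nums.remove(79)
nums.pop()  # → 52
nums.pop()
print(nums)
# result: [-8, 8, 23, 64, 70, 77]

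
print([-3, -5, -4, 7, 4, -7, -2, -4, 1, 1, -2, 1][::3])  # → [-3, 7, -2, 1]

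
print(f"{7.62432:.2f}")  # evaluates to 7.62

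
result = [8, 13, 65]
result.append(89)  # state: [8, 13, 65, 89]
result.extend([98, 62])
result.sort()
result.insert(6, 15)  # [8, 13, 62, 65, 89, 98, 15]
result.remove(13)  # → [8, 62, 65, 89, 98, 15]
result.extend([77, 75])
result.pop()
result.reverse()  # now [77, 15, 98, 89, 65, 62, 8]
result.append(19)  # [77, 15, 98, 89, 65, 62, 8, 19]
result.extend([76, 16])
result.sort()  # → [8, 15, 16, 19, 62, 65, 76, 77, 89, 98]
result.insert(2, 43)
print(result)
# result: [8, 15, 43, 16, 19, 62, 65, 76, 77, 89, 98]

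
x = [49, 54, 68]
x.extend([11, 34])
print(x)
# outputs [49, 54, 68, 11, 34]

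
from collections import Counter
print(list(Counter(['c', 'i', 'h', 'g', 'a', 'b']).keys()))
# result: ['c', 'i', 'h', 'g', 'a', 'b']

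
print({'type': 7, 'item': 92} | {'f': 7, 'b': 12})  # {'type': 7, 'item': 92, 'f': 7, 'b': 12}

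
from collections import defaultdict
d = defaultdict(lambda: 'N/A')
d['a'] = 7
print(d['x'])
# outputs N/A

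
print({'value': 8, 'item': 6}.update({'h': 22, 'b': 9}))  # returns None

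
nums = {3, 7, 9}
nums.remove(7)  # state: {3, 9}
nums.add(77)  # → {3, 9, 77}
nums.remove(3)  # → {9, 77}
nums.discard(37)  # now {9, 77}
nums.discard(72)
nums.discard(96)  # {9, 77}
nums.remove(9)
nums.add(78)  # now {77, 78}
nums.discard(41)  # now {77, 78}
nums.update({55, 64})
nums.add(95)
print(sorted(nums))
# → [55, 64, 77, 78, 95]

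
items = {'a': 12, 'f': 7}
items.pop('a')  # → 12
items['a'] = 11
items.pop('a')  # 11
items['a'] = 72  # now {'f': 7, 'a': 72}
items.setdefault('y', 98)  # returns 98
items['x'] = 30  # {'f': 7, 'a': 72, 'y': 98, 'x': 30}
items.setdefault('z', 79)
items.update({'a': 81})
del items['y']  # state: {'f': 7, 'a': 81, 'x': 30, 'z': 79}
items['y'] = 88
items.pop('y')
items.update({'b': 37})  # {'f': 7, 'a': 81, 'x': 30, 'z': 79, 'b': 37}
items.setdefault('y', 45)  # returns 45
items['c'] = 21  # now {'f': 7, 'a': 81, 'x': 30, 'z': 79, 'b': 37, 'y': 45, 'c': 21}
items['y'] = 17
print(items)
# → {'f': 7, 'a': 81, 'x': 30, 'z': 79, 'b': 37, 'y': 17, 'c': 21}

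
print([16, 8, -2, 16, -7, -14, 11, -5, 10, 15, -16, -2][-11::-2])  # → [8]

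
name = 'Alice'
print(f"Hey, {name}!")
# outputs Hey, Alice!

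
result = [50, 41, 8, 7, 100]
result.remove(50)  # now [41, 8, 7, 100]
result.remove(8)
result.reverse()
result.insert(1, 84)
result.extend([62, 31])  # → [100, 84, 7, 41, 62, 31]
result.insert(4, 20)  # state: [100, 84, 7, 41, 20, 62, 31]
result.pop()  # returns 31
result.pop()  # 62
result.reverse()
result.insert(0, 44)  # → [44, 20, 41, 7, 84, 100]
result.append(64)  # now [44, 20, 41, 7, 84, 100, 64]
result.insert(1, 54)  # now [44, 54, 20, 41, 7, 84, 100, 64]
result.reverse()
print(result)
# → [64, 100, 84, 7, 41, 20, 54, 44]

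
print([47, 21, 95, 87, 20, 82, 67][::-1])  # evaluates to [67, 82, 20, 87, 95, 21, 47]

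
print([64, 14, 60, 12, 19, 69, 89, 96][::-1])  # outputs [96, 89, 69, 19, 12, 60, 14, 64]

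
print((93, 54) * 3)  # (93, 54, 93, 54, 93, 54)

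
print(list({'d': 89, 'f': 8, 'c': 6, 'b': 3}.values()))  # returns [89, 8, 6, 3]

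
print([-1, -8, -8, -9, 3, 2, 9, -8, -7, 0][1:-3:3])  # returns [-8, 3]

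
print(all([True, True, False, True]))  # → False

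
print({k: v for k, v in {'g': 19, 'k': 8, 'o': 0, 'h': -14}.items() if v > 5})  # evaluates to {'g': 19, 'k': 8}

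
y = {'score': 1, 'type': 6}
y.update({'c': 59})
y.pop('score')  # 1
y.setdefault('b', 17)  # 17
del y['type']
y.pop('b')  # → 17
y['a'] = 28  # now {'c': 59, 'a': 28}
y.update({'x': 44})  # {'c': 59, 'a': 28, 'x': 44}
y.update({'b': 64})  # {'c': 59, 'a': 28, 'x': 44, 'b': 64}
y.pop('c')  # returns 59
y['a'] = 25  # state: {'a': 25, 'x': 44, 'b': 64}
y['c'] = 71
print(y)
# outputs {'a': 25, 'x': 44, 'b': 64, 'c': 71}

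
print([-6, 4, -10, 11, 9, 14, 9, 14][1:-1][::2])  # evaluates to [4, 11, 14]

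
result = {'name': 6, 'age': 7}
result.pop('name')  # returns 6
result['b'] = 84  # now {'age': 7, 'b': 84}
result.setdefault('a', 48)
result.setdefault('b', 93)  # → 84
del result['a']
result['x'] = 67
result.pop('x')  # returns 67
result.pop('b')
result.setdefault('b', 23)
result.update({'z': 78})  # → {'age': 7, 'b': 23, 'z': 78}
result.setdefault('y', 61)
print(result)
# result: {'age': 7, 'b': 23, 'z': 78, 'y': 61}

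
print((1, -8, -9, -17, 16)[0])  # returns 1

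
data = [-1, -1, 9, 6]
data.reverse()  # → [6, 9, -1, -1]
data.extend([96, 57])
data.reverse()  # [57, 96, -1, -1, 9, 6]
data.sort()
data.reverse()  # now [96, 57, 9, 6, -1, -1]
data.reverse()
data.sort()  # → [-1, -1, 6, 9, 57, 96]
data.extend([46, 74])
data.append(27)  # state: [-1, -1, 6, 9, 57, 96, 46, 74, 27]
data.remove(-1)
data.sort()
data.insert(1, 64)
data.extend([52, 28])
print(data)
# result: [-1, 64, 6, 9, 27, 46, 57, 74, 96, 52, 28]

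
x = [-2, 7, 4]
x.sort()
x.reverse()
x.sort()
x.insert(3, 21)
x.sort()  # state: [-2, 4, 7, 21]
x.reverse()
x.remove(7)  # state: [21, 4, -2]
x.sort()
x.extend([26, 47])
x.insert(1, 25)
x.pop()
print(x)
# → [-2, 25, 4, 21, 26]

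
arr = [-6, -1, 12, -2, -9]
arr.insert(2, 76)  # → [-6, -1, 76, 12, -2, -9]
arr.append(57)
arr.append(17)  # [-6, -1, 76, 12, -2, -9, 57, 17]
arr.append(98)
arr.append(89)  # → [-6, -1, 76, 12, -2, -9, 57, 17, 98, 89]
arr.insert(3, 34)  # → [-6, -1, 76, 34, 12, -2, -9, 57, 17, 98, 89]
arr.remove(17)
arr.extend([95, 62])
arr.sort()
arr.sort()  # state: [-9, -6, -2, -1, 12, 34, 57, 62, 76, 89, 95, 98]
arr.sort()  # [-9, -6, -2, -1, 12, 34, 57, 62, 76, 89, 95, 98]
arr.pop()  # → 98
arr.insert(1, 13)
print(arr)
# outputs [-9, 13, -6, -2, -1, 12, 34, 57, 62, 76, 89, 95]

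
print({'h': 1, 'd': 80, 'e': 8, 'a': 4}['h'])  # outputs 1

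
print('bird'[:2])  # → bi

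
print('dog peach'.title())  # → Dog Peach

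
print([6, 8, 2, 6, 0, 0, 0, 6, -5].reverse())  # None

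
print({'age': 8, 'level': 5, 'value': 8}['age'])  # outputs 8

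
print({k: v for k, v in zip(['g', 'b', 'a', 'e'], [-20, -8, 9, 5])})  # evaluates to {'g': -20, 'b': -8, 'a': 9, 'e': 5}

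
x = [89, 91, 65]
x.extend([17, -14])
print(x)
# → [89, 91, 65, 17, -14]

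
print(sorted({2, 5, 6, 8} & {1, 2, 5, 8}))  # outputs [2, 5, 8]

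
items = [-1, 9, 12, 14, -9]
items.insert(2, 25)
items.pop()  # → -9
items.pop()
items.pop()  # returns 12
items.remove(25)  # [-1, 9]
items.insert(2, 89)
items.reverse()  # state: [89, 9, -1]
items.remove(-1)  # [89, 9]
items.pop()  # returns 9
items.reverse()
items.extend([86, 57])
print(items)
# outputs [89, 86, 57]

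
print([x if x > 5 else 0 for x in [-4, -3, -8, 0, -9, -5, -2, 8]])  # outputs [0, 0, 0, 0, 0, 0, 0, 8]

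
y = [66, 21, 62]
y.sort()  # [21, 62, 66]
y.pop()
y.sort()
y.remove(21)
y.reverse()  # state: [62]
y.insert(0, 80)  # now [80, 62]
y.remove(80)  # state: [62]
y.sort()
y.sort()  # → [62]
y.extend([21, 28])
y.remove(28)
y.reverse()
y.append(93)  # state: [21, 62, 93]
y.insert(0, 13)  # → [13, 21, 62, 93]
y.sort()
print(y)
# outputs [13, 21, 62, 93]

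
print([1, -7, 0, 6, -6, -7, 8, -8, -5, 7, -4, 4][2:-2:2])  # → [0, -6, 8, -5]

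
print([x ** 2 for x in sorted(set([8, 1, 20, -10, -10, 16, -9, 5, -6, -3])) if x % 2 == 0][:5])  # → [100, 36, 64, 256, 400]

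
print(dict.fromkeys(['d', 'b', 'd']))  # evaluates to {'d': None, 'b': None}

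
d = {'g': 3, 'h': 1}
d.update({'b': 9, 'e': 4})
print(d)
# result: {'g': 3, 'h': 1, 'b': 9, 'e': 4}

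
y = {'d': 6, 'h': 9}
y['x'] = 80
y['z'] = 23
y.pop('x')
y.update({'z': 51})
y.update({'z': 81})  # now {'d': 6, 'h': 9, 'z': 81}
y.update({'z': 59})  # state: {'d': 6, 'h': 9, 'z': 59}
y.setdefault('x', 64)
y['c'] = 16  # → {'d': 6, 'h': 9, 'z': 59, 'x': 64, 'c': 16}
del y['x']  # {'d': 6, 'h': 9, 'z': 59, 'c': 16}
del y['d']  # {'h': 9, 'z': 59, 'c': 16}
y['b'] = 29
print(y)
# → {'h': 9, 'z': 59, 'c': 16, 'b': 29}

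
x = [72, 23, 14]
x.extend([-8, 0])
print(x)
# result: [72, 23, 14, -8, 0]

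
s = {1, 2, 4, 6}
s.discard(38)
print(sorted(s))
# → [1, 2, 4, 6]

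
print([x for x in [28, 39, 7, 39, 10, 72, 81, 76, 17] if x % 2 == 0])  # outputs [28, 10, 72, 76]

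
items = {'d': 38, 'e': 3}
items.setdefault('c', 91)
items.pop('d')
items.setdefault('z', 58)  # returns 58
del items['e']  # {'c': 91, 'z': 58}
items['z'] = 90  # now {'c': 91, 'z': 90}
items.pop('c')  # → 91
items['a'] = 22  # {'z': 90, 'a': 22}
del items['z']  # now {'a': 22}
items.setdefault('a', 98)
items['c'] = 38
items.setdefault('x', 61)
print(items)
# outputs {'a': 22, 'c': 38, 'x': 61}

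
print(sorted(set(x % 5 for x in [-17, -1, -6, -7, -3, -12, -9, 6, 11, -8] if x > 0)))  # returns [1]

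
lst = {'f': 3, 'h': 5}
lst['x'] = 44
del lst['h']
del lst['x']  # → {'f': 3}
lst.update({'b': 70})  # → {'f': 3, 'b': 70}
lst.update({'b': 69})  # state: {'f': 3, 'b': 69}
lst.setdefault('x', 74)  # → 74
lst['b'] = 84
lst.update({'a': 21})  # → {'f': 3, 'b': 84, 'x': 74, 'a': 21}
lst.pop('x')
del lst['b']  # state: {'f': 3, 'a': 21}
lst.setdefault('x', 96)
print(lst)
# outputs {'f': 3, 'a': 21, 'x': 96}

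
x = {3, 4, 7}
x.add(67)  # {3, 4, 7, 67}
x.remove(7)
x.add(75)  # {3, 4, 67, 75}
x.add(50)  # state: {3, 4, 50, 67, 75}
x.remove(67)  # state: {3, 4, 50, 75}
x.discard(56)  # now {3, 4, 50, 75}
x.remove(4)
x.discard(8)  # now {3, 50, 75}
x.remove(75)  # {3, 50}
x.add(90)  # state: {3, 50, 90}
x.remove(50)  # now {3, 90}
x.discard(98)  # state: {3, 90}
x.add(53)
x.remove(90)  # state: {3, 53}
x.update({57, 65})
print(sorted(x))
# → [3, 53, 57, 65]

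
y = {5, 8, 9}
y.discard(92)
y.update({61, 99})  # {5, 8, 9, 61, 99}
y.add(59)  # {5, 8, 9, 59, 61, 99}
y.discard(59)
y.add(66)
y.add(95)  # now {5, 8, 9, 61, 66, 95, 99}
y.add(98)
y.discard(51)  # {5, 8, 9, 61, 66, 95, 98, 99}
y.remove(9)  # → {5, 8, 61, 66, 95, 98, 99}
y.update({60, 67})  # {5, 8, 60, 61, 66, 67, 95, 98, 99}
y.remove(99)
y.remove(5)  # {8, 60, 61, 66, 67, 95, 98}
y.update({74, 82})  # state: {8, 60, 61, 66, 67, 74, 82, 95, 98}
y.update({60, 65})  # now {8, 60, 61, 65, 66, 67, 74, 82, 95, 98}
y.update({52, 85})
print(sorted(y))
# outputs [8, 52, 60, 61, 65, 66, 67, 74, 82, 85, 95, 98]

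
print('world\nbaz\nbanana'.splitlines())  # ['world', 'baz', 'banana']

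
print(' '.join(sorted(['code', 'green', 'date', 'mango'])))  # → code date green mango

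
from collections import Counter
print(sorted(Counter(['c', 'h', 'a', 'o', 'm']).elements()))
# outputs ['a', 'c', 'h', 'm', 'o']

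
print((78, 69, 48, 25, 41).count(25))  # 1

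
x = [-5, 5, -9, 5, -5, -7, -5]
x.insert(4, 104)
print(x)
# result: [-5, 5, -9, 5, 104, -5, -7, -5]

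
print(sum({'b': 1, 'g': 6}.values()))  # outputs 7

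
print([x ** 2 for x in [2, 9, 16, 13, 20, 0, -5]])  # [4, 81, 256, 169, 400, 0, 25]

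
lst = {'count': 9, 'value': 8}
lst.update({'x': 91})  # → {'count': 9, 'value': 8, 'x': 91}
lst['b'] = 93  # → {'count': 9, 'value': 8, 'x': 91, 'b': 93}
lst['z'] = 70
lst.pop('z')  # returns 70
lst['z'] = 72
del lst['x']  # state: {'count': 9, 'value': 8, 'b': 93, 'z': 72}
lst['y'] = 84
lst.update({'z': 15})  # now {'count': 9, 'value': 8, 'b': 93, 'z': 15, 'y': 84}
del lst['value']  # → {'count': 9, 'b': 93, 'z': 15, 'y': 84}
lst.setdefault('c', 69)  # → 69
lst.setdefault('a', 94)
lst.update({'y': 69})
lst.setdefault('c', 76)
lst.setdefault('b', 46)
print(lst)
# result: {'count': 9, 'b': 93, 'z': 15, 'y': 69, 'c': 69, 'a': 94}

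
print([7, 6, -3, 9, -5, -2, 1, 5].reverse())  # None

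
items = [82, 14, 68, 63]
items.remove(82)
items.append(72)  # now [14, 68, 63, 72]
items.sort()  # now [14, 63, 68, 72]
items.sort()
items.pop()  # 72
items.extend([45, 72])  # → [14, 63, 68, 45, 72]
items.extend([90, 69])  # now [14, 63, 68, 45, 72, 90, 69]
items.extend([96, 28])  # [14, 63, 68, 45, 72, 90, 69, 96, 28]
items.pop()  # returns 28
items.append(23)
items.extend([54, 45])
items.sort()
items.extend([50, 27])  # [14, 23, 45, 45, 54, 63, 68, 69, 72, 90, 96, 50, 27]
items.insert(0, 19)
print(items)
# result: [19, 14, 23, 45, 45, 54, 63, 68, 69, 72, 90, 96, 50, 27]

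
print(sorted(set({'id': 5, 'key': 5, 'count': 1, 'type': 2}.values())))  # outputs [1, 2, 5]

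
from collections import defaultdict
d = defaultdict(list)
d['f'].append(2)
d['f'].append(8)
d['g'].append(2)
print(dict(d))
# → {'f': [2, 8], 'g': [2]}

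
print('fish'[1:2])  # i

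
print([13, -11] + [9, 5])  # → [13, -11, 9, 5]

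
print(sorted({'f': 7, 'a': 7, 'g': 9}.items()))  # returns [('a', 7), ('f', 7), ('g', 9)]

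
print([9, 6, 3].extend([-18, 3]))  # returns None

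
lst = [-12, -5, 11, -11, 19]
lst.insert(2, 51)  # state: [-12, -5, 51, 11, -11, 19]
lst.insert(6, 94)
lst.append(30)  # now [-12, -5, 51, 11, -11, 19, 94, 30]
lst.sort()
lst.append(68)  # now [-12, -11, -5, 11, 19, 30, 51, 94, 68]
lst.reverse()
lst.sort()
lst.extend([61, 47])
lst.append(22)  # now [-12, -11, -5, 11, 19, 30, 51, 68, 94, 61, 47, 22]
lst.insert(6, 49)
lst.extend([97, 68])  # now [-12, -11, -5, 11, 19, 30, 49, 51, 68, 94, 61, 47, 22, 97, 68]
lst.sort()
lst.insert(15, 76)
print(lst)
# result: [-12, -11, -5, 11, 19, 22, 30, 47, 49, 51, 61, 68, 68, 94, 97, 76]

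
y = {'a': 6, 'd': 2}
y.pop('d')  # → 2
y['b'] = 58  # {'a': 6, 'b': 58}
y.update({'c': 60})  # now {'a': 6, 'b': 58, 'c': 60}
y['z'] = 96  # {'a': 6, 'b': 58, 'c': 60, 'z': 96}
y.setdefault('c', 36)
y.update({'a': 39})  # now {'a': 39, 'b': 58, 'c': 60, 'z': 96}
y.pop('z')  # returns 96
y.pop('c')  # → 60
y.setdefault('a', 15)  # 39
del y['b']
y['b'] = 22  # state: {'a': 39, 'b': 22}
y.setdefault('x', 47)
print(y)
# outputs {'a': 39, 'b': 22, 'x': 47}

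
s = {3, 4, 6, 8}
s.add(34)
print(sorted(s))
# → [3, 4, 6, 8, 34]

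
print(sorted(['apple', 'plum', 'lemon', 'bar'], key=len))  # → ['bar', 'plum', 'apple', 'lemon']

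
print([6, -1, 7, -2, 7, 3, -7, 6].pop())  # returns 6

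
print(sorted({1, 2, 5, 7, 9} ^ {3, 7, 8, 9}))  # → [1, 2, 3, 5, 8]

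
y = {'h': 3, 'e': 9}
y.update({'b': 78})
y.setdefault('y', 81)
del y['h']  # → {'e': 9, 'b': 78, 'y': 81}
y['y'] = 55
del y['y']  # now {'e': 9, 'b': 78}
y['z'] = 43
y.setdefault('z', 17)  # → 43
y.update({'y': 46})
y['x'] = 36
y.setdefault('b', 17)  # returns 78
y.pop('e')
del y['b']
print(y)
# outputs {'z': 43, 'y': 46, 'x': 36}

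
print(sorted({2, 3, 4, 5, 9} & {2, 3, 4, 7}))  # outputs [2, 3, 4]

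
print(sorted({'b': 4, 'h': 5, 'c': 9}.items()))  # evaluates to [('b', 4), ('c', 9), ('h', 5)]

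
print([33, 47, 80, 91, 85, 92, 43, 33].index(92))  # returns 5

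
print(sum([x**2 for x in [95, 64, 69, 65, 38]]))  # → 23551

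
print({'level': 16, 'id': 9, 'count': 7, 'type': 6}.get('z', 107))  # 107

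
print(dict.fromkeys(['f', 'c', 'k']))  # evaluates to {'f': None, 'c': None, 'k': None}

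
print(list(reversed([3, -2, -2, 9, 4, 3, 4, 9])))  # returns [9, 4, 3, 4, 9, -2, -2, 3]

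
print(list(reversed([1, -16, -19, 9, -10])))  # [-10, 9, -19, -16, 1]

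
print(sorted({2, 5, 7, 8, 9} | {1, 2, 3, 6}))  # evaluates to [1, 2, 3, 5, 6, 7, 8, 9]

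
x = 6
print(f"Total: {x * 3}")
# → Total: 18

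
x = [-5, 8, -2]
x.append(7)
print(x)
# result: [-5, 8, -2, 7]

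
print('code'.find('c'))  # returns 0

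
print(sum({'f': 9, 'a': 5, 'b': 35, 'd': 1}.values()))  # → 50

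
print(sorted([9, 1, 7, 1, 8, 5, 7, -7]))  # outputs [-7, 1, 1, 5, 7, 7, 8, 9]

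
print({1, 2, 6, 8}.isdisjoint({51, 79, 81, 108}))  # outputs True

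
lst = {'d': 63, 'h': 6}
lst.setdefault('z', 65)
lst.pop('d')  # 63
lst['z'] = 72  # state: {'h': 6, 'z': 72}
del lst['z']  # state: {'h': 6}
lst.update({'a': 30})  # {'h': 6, 'a': 30}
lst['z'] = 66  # {'h': 6, 'a': 30, 'z': 66}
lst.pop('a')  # 30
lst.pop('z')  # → 66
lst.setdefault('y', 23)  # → 23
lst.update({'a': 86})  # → {'h': 6, 'y': 23, 'a': 86}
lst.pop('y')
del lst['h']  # {'a': 86}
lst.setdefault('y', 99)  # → 99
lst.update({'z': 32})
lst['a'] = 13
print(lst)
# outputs {'a': 13, 'y': 99, 'z': 32}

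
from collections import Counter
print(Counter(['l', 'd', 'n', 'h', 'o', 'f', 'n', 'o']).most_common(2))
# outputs [('n', 2), ('o', 2)]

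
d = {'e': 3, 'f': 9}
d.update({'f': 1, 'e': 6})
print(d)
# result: {'e': 6, 'f': 1}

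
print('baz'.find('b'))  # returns 0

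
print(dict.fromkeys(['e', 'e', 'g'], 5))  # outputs {'e': 5, 'g': 5}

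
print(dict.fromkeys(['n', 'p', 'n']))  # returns {'n': None, 'p': None}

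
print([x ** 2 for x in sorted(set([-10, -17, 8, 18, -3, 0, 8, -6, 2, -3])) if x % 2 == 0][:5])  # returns [100, 36, 0, 4, 64]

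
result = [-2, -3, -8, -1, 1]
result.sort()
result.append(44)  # [-8, -3, -2, -1, 1, 44]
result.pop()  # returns 44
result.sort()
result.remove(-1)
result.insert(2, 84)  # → [-8, -3, 84, -2, 1]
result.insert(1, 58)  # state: [-8, 58, -3, 84, -2, 1]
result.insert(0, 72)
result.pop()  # 1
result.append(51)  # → [72, -8, 58, -3, 84, -2, 51]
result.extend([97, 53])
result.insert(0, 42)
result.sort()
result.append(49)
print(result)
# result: [-8, -3, -2, 42, 51, 53, 58, 72, 84, 97, 49]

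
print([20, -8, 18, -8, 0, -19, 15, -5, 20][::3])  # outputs [20, -8, 15]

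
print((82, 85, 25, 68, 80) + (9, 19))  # (82, 85, 25, 68, 80, 9, 19)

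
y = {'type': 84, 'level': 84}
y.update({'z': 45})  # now {'type': 84, 'level': 84, 'z': 45}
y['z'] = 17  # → {'type': 84, 'level': 84, 'z': 17}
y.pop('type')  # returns 84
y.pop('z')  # 17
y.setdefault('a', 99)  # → 99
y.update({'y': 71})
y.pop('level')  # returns 84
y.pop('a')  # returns 99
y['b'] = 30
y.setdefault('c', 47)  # 47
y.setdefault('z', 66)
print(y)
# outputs {'y': 71, 'b': 30, 'c': 47, 'z': 66}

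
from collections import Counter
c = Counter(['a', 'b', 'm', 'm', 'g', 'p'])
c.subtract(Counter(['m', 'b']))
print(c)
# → Counter({'a': 1, 'm': 1, 'g': 1, 'p': 1, 'b': 0})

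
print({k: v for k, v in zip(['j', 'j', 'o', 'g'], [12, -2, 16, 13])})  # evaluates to {'j': -2, 'o': 16, 'g': 13}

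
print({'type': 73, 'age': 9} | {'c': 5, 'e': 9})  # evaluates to {'type': 73, 'age': 9, 'c': 5, 'e': 9}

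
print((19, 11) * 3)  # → (19, 11, 19, 11, 19, 11)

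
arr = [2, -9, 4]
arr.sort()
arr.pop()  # 4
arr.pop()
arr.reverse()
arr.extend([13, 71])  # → [-9, 13, 71]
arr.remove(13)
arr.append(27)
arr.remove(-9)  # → [71, 27]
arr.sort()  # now [27, 71]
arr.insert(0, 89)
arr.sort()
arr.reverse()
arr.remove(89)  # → [71, 27]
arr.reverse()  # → [27, 71]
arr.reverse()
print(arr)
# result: [71, 27]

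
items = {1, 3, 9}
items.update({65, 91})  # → {1, 3, 9, 65, 91}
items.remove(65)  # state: {1, 3, 9, 91}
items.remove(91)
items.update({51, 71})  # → {1, 3, 9, 51, 71}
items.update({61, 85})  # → {1, 3, 9, 51, 61, 71, 85}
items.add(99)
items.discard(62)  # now {1, 3, 9, 51, 61, 71, 85, 99}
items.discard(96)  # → {1, 3, 9, 51, 61, 71, 85, 99}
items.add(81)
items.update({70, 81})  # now {1, 3, 9, 51, 61, 70, 71, 81, 85, 99}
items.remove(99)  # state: {1, 3, 9, 51, 61, 70, 71, 81, 85}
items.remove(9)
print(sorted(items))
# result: [1, 3, 51, 61, 70, 71, 81, 85]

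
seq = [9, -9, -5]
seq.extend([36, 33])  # [9, -9, -5, 36, 33]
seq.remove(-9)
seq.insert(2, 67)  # [9, -5, 67, 36, 33]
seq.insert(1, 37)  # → [9, 37, -5, 67, 36, 33]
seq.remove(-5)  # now [9, 37, 67, 36, 33]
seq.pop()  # 33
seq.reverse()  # [36, 67, 37, 9]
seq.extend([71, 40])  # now [36, 67, 37, 9, 71, 40]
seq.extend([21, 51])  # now [36, 67, 37, 9, 71, 40, 21, 51]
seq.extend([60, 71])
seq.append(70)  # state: [36, 67, 37, 9, 71, 40, 21, 51, 60, 71, 70]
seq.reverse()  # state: [70, 71, 60, 51, 21, 40, 71, 9, 37, 67, 36]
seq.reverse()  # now [36, 67, 37, 9, 71, 40, 21, 51, 60, 71, 70]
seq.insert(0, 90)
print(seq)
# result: [90, 36, 67, 37, 9, 71, 40, 21, 51, 60, 71, 70]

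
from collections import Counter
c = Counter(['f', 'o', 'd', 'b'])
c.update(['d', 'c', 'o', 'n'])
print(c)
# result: Counter({'o': 2, 'd': 2, 'f': 1, 'b': 1, 'c': 1, 'n': 1})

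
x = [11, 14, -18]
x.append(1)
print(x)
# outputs [11, 14, -18, 1]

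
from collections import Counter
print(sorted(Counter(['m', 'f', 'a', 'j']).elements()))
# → ['a', 'f', 'j', 'm']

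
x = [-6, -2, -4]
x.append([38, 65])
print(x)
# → [-6, -2, -4, [38, 65]]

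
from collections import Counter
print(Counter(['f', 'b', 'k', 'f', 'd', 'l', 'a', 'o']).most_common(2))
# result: [('f', 2), ('b', 1)]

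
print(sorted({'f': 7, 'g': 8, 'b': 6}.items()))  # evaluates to [('b', 6), ('f', 7), ('g', 8)]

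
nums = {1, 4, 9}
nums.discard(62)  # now {1, 4, 9}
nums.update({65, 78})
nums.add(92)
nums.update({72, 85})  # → {1, 4, 9, 65, 72, 78, 85, 92}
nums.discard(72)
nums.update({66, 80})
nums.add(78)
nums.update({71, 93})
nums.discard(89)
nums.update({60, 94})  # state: {1, 4, 9, 60, 65, 66, 71, 78, 80, 85, 92, 93, 94}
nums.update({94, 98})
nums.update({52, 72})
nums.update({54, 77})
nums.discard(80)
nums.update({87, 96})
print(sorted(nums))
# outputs [1, 4, 9, 52, 54, 60, 65, 66, 71, 72, 77, 78, 85, 87, 92, 93, 94, 96, 98]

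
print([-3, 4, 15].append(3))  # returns None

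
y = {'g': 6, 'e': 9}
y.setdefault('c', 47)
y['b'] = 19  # {'g': 6, 'e': 9, 'c': 47, 'b': 19}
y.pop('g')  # 6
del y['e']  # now {'c': 47, 'b': 19}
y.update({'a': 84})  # {'c': 47, 'b': 19, 'a': 84}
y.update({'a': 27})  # {'c': 47, 'b': 19, 'a': 27}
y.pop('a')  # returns 27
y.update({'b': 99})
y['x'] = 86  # {'c': 47, 'b': 99, 'x': 86}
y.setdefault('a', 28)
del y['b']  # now {'c': 47, 'x': 86, 'a': 28}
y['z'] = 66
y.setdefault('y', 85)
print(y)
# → {'c': 47, 'x': 86, 'a': 28, 'z': 66, 'y': 85}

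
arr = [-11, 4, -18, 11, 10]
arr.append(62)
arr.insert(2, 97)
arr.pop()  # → 62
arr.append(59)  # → [-11, 4, 97, -18, 11, 10, 59]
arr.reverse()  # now [59, 10, 11, -18, 97, 4, -11]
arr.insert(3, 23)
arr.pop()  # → -11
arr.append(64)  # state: [59, 10, 11, 23, -18, 97, 4, 64]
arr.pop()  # 64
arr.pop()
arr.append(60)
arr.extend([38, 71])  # [59, 10, 11, 23, -18, 97, 60, 38, 71]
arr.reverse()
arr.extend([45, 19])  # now [71, 38, 60, 97, -18, 23, 11, 10, 59, 45, 19]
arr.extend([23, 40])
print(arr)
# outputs [71, 38, 60, 97, -18, 23, 11, 10, 59, 45, 19, 23, 40]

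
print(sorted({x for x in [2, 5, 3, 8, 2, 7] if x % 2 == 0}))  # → [2, 8]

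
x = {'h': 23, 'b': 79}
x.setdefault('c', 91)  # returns 91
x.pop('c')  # 91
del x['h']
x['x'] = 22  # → {'b': 79, 'x': 22}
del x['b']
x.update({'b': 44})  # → {'x': 22, 'b': 44}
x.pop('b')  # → 44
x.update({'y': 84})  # {'x': 22, 'y': 84}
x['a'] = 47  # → {'x': 22, 'y': 84, 'a': 47}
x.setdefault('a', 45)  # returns 47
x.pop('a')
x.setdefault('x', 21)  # 22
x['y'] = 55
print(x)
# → {'x': 22, 'y': 55}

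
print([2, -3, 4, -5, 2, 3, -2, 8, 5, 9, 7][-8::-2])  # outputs [-5, -3]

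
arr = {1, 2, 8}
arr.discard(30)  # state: {1, 2, 8}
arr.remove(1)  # {2, 8}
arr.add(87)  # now {2, 8, 87}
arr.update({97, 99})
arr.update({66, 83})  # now {2, 8, 66, 83, 87, 97, 99}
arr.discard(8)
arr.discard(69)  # {2, 66, 83, 87, 97, 99}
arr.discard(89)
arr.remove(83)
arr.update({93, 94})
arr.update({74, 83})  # {2, 66, 74, 83, 87, 93, 94, 97, 99}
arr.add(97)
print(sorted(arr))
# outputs [2, 66, 74, 83, 87, 93, 94, 97, 99]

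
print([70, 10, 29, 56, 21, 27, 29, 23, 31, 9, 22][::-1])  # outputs [22, 9, 31, 23, 29, 27, 21, 56, 29, 10, 70]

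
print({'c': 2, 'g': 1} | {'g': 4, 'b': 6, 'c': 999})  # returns {'c': 999, 'g': 4, 'b': 6}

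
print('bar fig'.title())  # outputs Bar Fig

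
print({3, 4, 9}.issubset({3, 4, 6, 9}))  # True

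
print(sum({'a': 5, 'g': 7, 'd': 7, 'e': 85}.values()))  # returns 104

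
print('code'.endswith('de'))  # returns True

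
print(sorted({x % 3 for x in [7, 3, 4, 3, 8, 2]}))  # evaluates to [0, 1, 2]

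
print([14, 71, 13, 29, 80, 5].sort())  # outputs None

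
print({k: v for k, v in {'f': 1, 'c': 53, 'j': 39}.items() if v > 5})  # {'c': 53, 'j': 39}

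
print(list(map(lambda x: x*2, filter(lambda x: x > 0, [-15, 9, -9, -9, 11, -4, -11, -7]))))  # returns [18, 22]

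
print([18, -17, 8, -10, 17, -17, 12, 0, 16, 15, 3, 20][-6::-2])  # [12, 17, 8, 18]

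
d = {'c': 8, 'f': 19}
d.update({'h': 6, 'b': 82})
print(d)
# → {'c': 8, 'f': 19, 'h': 6, 'b': 82}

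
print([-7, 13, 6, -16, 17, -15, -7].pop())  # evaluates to -7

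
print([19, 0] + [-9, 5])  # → [19, 0, -9, 5]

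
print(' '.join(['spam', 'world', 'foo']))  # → spam world foo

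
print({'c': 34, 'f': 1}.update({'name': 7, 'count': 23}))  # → None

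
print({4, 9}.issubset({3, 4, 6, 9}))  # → True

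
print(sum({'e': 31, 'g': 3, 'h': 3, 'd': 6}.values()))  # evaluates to 43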